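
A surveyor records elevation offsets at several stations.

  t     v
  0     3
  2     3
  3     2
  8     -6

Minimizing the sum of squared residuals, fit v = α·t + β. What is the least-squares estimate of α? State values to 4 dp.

α = -1.2230

The normal equations are: 77·α + 13·β = -36;  13·α + 4·β = 2.
Determinant 77·4 − 13² = 139.
α = ((-36)·4 − 13·2)/139 = -170/139; β = (77·2 − 13·(-36))/139 = 622/139.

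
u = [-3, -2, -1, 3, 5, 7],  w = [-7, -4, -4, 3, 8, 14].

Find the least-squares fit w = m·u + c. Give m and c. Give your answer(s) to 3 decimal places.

Entries of AᵀA: Σu·u = 97, Σu = 9, Σ1 = 6.
Moment sums: Σu·w = 180, Σw = 10.
Normal equations: [[97, 9]; [9, 6]]·[m, c]ᵀ = [180, 10]ᵀ.
Determinant 97·6 − 9² = 501.
m = (180·6 − 9·10)/501 = 330/167; c = (97·10 − 9·180)/501 = -650/501.

m = 1.976, c = -1.297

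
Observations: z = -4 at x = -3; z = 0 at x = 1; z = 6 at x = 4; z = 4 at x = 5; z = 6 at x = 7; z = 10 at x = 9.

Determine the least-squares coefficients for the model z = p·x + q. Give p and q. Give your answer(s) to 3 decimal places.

With design matrix A, AᵀA = [[181, 23]; [23, 6]] and Aᵀz = [188, 22]ᵀ.
Determinant 181·6 − 23² = 557.
p = (188·6 − 23·22)/557 = 622/557; q = (181·22 − 23·188)/557 = -342/557.

p = 1.117, q = -0.614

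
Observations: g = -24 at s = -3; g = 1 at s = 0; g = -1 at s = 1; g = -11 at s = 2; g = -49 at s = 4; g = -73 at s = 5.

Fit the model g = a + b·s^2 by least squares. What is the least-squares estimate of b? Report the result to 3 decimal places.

b = -3.013

The normal system XᵀX·[a, b]ᵀ = Xᵀg is [[6, 55]; [55, 979]]·[a, b]ᵀ = [-157, -2870]ᵀ.
Δ = 6·979 − 55² = 2849.
a = ((-157)·979 − 55·(-2870))/2849 = 377/259; b = (6·(-2870) − 55·(-157))/2849 = -8585/2849.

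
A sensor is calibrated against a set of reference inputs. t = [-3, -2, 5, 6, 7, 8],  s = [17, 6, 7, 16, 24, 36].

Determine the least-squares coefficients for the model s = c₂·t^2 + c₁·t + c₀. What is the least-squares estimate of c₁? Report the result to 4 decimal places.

Entries of MᵀM: Σt^2·t^2 = 8515, Σt^2·t = 1161, Σt^2 = 187, Σt·t = 187, Σt = 21, Σ1 = 6.
For Mᵀs: Σt^2·s = 4408, Σt·s = 524, Σs = 106.
Row-reducing yields c₂ = 71771/72620, c₁ = -222389/72620, c₀ = -43887/18155.

c₁ = -3.0624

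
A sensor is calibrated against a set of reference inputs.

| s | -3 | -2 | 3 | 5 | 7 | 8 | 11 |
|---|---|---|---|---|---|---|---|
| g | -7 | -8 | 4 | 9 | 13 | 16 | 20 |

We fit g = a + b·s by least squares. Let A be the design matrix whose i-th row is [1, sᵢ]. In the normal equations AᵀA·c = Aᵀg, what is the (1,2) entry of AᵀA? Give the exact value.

Row 1 ↔ basis 1, column 2 ↔ basis s, so (AᵀA)_{1,2} = Σᵢ s = (1)·(-3) + (1)·(-2) + (1)·(3) + (1)·(5) + (1)·(7) + (1)·(8) + (1)·(11) = 29.

29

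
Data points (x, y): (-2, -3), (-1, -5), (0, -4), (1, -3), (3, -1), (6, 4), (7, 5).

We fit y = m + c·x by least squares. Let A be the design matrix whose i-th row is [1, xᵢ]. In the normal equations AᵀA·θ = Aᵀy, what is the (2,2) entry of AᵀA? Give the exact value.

100

Row 2 ↔ basis x, column 2 ↔ basis x, so (AᵀA)_{2,2} = Σᵢ (x)·(x) = (-2)·(-2) + (-1)·(-1) + (0)·(0) + (1)·(1) + (3)·(3) + (6)·(6) + (7)·(7) = 100.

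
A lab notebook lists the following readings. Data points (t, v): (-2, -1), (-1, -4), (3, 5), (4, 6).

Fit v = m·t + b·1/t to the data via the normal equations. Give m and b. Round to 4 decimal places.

m = 1.2504, b = 1.8721

Forming XᵀX = [[30, 4]; [4, 205/144]] and Xᵀv = [45, 23/3]ᵀ gives XᵀX·[m, b]ᵀ = Xᵀv.
Determinant 30·(205/144) − 4² = 641/24.
m = (45·(205/144) − 4·(23/3))/(641/24) = 1603/1282; b = (30·(23/3) − 4·45)/(641/24) = 1200/641.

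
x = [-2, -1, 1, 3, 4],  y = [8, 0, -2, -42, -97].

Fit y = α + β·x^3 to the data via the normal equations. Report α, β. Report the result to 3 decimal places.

α = -2.029, β = -1.480

Compute the Gram sums: Σ1 = 5, Σx^3 = 83, Σx^3·x^3 = 4891.
And Σy = -133, Σx^3·y = -7408.
Determinant 5·4891 − 83² = 17566.
α = ((-133)·4891 − 83·(-7408))/17566 = -35639/17566; β = (5·(-7408) − 83·(-133))/17566 = -26001/17566.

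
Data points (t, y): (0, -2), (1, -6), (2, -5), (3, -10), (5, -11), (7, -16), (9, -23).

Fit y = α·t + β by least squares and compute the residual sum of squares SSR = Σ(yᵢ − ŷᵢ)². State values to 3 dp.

Sums needed: Σt·t = 169, Σt = 27, Σ1 = 7.
And Σt·y = -420, Σy = -73.
Normal equations: [[169, 27]; [27, 7]]·[α, β]ᵀ = [-420, -73]ᵀ.
Δ = 169·7 − 27² = 454.
α = ((-420)·7 − 27·(-73))/454 = -969/454; β = (169·(-73) − 27·(-420))/454 = -997/454.
Residuals: 89/454, -379/227, 665/454, -318/227, 424/227, 258/227, -362/227; SSR = 6473/454.

SSR = 14.258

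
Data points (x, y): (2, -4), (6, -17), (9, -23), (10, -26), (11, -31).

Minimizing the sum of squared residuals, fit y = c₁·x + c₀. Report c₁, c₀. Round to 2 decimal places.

c₁ = -2.83, c₀ = 1.29

The normal system MᵀM·[c₁, c₀]ᵀ = Mᵀy is [[342, 38]; [38, 5]]·[c₁, c₀]ᵀ = [-918, -101]ᵀ.
Eliminating c₀: 5·(row 1) − 38·(row 2) gives 266·c₁ = 5·(-918) − 38·(-101) = -752, so c₁ = -376/133.
Then c₀ = ((-101) − 38·(-376/133))/5 = 9/7.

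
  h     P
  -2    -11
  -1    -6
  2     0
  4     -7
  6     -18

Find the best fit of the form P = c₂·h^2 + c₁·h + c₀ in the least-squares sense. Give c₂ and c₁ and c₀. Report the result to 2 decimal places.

c₂ = -0.87, c₁ = 2.56, c₀ = -2.41

From the data, Σh^2·h^2 = 1585, Σh^2·h = 279, Σh^2 = 61, Σh·h = 61, Σh = 9, Σ1 = 5.
Moment sums: Σh^2·P = -810, Σh·P = -108, ΣP = -42.
Inverting the 3×3 Gram matrix, [c₂, c₁, c₀]ᵀ = [-9813/11299, 28890/11299, -27195/11299]ᵀ.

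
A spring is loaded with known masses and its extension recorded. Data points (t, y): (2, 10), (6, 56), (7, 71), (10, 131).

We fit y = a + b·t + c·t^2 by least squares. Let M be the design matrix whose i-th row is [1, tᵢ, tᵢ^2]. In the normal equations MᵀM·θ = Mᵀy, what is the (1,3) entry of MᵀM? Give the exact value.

189

Row 1 ↔ basis 1, column 3 ↔ basis t^2, so (MᵀM)_{1,3} = Σᵢ t^2 = (1)·(4) + (1)·(36) + (1)·(49) + (1)·(100) = 189.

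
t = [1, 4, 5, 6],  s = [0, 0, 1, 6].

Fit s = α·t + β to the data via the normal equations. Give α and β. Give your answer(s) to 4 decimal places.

From the data, Σt·t = 78, Σt = 16, Σ1 = 4.
Moment sums: Σt·s = 41, Σs = 7.
So MᵀM·[α, β]ᵀ = Mᵀs: [[78, 16]; [16, 4]]·[α, β]ᵀ = [41, 7]ᵀ.
Determinant 78·4 − 16² = 56.
α = (41·4 − 16·7)/56 = 13/14; β = (78·7 − 16·41)/56 = -55/28.

α = 0.9286, β = -1.9643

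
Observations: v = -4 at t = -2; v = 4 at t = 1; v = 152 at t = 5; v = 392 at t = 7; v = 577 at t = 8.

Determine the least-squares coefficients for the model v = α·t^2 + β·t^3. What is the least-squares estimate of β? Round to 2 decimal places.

With design matrix X, XᵀX = [[7139, 52669]; [52669, 395483]] and Xᵀv = [59924, 448916]ᵀ.
Eliminating β: 395483·(row 1) − 52669·(row 2) gives 49329576·α = 395483·59924 − 52669·448916 = 54966488, so α = 6870811/6166197.
Then β = (448916 − 52669·(6870811/6166197))/395483 = 6084271/6166197.

β = 0.99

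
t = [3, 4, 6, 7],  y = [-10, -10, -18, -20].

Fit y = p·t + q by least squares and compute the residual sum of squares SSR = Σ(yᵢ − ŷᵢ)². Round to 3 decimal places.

SSR = 4.600

The normal system XᵀX·[p, q]ᵀ = Xᵀy is [[110, 20]; [20, 4]]·[p, q]ᵀ = [-318, -58]ᵀ.
Eliminating q: 4·(row 1) − 20·(row 2) gives 40·p = 4·(-318) − 20·(-58) = -112, so p = -14/5.
Then q = ((-58) − 20·(-14/5))/4 = -1/2.
Residuals: -11/10, 17/10, -7/10, 1/10; SSR = 23/5.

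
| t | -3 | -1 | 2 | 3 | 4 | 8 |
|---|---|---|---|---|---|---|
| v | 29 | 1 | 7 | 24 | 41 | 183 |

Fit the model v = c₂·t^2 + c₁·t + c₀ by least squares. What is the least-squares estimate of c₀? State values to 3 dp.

Forming XᵀX = [[4531, 583, 103]; [583, 103, 13]; [103, 13, 6]] and Xᵀv = [12874, 1626, 285]ᵀ gives XᵀX·[c₂, c₁, c₀]ᵀ = Xᵀv.
Row-reducing yields c₂ = 703171/231816, c₁ = -257077/231816, c₀ = -83807/38636.

c₀ = -2.169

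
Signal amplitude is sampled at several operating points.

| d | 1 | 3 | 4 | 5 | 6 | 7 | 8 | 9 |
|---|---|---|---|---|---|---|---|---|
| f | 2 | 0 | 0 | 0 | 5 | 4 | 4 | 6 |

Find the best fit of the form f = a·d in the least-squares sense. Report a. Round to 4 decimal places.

From the data, Σd·d = 281.
For Xᵀf: Σd·f = 146.
So XᵀX·[a]ᵀ = Xᵀf: [[281]]·[a]ᵀ = [146]ᵀ.
a = 146/281 = 0.519573.

a = 0.5196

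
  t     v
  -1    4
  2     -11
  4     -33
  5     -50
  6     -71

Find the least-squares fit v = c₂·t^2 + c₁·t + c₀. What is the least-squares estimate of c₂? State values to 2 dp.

c₂ = -1.51

Normal-equation sums: Σt^2·t^2 = 2194, Σt^2·t = 412, Σt^2 = 82, Σt·t = 82, Σt = 16, Σ1 = 5.
And Σt^2·v = -4374, Σt·v = -834, Σv = -161.
Row-reducing yields c₂ = -216/143, c₁ = -431/143, c₀ = 317/143.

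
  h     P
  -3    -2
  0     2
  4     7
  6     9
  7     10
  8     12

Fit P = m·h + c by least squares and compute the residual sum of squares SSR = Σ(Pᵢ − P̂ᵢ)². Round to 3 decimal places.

With design matrix A, AᵀA = [[174, 22]; [22, 6]] and AᵀP = [254, 38]ᵀ.
det = 174·6 − 22² = 560.
m = (254·6 − 22·38)/560 = 43/35; c = (174·38 − 22·254)/560 = 64/35.
Residuals: -1/7, 6/35, 9/35, -1/5, -3/7, 12/35; SSR = 16/35.

SSR = 0.457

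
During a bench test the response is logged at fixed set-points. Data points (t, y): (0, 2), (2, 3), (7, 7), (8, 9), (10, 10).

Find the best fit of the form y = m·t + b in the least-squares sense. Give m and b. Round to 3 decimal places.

With design matrix M, MᵀM = [[217, 27]; [27, 5]] and Mᵀy = [227, 31]ᵀ.
Eliminating b: 5·(row 1) − 27·(row 2) gives 356·m = 5·227 − 27·31 = 298, so m = 149/178.
Then b = (31 − 27·(149/178))/5 = 299/178.

m = 0.837, b = 1.680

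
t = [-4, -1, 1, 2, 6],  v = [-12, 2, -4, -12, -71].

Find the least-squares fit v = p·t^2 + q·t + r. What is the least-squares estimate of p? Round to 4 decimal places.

p = -1.4929

From the data, Σt^2·t^2 = 1570, Σt^2·t = 160, Σt^2 = 58, Σt·t = 58, Σt = 4, Σ1 = 5.
Moment sums: Σt^2·v = -2798, Σt·v = -408, Σv = -97.
Normal equations: [[1570, 160, 58]; [160, 58, 4]; [58, 4, 5]]·[p, q, r]ᵀ = [-2798, -408, -97]ᵀ.
Inverting the 3×3 Gram matrix, [p, q, r]ᵀ = [-67670/45327, -133006/45327, 4011/15109]ᵀ.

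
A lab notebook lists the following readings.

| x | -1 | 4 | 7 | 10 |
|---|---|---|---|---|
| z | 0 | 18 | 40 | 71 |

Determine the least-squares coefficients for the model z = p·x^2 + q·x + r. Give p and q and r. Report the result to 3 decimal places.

Entries of AᵀA: Σx^2·x^2 = 12658, Σx^2·x = 1406, Σx^2 = 166, Σx·x = 166, Σx = 20, Σ1 = 4.
And Σx^2·z = 9348, Σx·z = 1062, Σz = 129.
Row-reducing yields p = 2605/5442, q = 3883/1814, r = 4576/2721.

p = 0.479, q = 2.141, r = 1.682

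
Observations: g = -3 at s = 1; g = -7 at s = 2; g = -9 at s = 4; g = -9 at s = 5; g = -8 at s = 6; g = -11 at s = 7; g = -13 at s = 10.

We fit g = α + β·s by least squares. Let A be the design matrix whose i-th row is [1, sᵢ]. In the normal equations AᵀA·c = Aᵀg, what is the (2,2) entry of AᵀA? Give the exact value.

231

Row 2 ↔ basis s, column 2 ↔ basis s, so (AᵀA)_{2,2} = Σᵢ (s)·(s) = (1)·(1) + (2)·(2) + (4)·(4) + (5)·(5) + (6)·(6) + (7)·(7) + (10)·(10) = 231.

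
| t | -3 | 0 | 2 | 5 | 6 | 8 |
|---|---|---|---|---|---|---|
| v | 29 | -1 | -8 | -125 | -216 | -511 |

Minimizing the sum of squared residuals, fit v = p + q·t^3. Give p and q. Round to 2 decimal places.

Sums needed: Σ1 = 6, Σt^3 = 834, Σt^3·t^3 = 325218.
For Mᵀv: Σv = -832, Σt^3·v = -324760.
Determinant 6·325218 − 834² = 1255752.
p = ((-832)·325218 − 834·(-324760))/1255752 = 11186/52323; q = (6·(-324760) − 834·(-832))/1255752 = -17426/17441.

p = 0.21, q = -1.00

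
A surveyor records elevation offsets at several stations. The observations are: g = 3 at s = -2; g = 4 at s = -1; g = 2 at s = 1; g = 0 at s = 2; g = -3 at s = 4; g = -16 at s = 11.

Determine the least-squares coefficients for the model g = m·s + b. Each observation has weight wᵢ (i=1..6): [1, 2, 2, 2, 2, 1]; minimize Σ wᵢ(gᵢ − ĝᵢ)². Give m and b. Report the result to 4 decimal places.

Setting ∂/∂m … = 0 gives: 169·m + 21·b = -210;  21·m + 10·b = -7.
Eliminating b: 10·(row 1) − 21·(row 2) gives 1249·m = 10·(-210) − 21·(-7) = -1953, so m = -1953/1249.
Then b = ((-7) − 21·(-1953/1249))/10 = 3227/1249.

m = -1.5637, b = 2.5837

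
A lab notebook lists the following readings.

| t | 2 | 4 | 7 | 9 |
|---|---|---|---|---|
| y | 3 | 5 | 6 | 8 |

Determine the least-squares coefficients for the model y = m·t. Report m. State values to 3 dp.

The normal system XᵀX·[m]ᵀ = Xᵀy is [[150]]·[m]ᵀ = [140]ᵀ.
Hence m = 140 / 150 ≈ 0.933333.

m = 0.933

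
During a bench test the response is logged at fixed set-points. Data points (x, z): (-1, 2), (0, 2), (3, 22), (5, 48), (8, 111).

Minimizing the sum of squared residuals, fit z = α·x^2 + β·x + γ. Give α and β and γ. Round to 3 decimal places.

Compute the Gram sums: Σx^2·x^2 = 4803, Σx^2·x = 663, Σx^2 = 99, Σx·x = 99, Σx = 15, Σ1 = 5.
Moment sums: Σx^2·z = 8504, Σx·z = 1192, Σz = 185.
Normal equations: [[4803, 663, 99]; [663, 99, 15]; [99, 15, 5]]·[α, β, γ]ᵀ = [8504, 1192, 185]ᵀ.
Inverting the 3×3 Gram matrix, [α, β, γ]ᵀ = [2945/2037, 8137/4074, 3235/1358]ᵀ.

α = 1.446, β = 1.997, γ = 2.382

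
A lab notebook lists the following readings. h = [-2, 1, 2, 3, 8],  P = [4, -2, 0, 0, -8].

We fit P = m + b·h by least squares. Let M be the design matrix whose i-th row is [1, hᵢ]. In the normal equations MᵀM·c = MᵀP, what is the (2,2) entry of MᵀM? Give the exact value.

Row 2 ↔ basis h, column 2 ↔ basis h, so (MᵀM)_{2,2} = Σᵢ (h)·(h) = (-2)·(-2) + (1)·(1) + (2)·(2) + (3)·(3) + (8)·(8) = 82.

82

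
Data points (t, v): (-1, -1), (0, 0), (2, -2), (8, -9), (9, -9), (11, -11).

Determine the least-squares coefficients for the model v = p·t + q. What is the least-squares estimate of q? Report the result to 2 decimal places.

q = -0.81

The normal equations are: 271·p + 29·q = -277;  29·p + 6·q = -32.
det = 271·6 − 29² = 785.
p = ((-277)·6 − 29·(-32))/785 = -734/785; q = (271·(-32) − 29·(-277))/785 = -639/785.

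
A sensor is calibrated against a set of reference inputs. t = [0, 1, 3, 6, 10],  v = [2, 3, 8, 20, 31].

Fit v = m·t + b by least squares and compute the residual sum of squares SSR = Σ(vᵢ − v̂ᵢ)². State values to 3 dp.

SSR = 6.664

Forming AᵀA = [[146, 20]; [20, 5]] and Aᵀv = [457, 64]ᵀ gives AᵀA·[m, b]ᵀ = Aᵀv.
Δ = 146·5 − 20² = 330.
m = (457·5 − 20·64)/330 = 67/22; b = (146·64 − 20·457)/330 = 34/55.
Residuals: 76/55, -73/110, -193/110, 61/55, -4/55; SSR = 733/110.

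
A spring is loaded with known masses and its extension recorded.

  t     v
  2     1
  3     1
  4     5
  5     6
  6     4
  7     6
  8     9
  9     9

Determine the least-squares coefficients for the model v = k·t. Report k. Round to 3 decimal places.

From the data, Σt·t = 284.
Moment sums: Σt·v = 274.
MᵀM·[k]ᵀ = Mᵀv becomes [[284]]·[k]ᵀ = [274]ᵀ.
Hence k = 274 / 284 ≈ 0.964789.

k = 0.965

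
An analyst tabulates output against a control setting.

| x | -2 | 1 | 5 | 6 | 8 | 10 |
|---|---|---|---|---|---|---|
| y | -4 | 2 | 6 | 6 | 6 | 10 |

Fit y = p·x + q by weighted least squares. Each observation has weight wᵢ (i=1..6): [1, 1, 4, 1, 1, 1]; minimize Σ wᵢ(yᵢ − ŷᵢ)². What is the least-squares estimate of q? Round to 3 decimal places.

Normal-equation sums: Σwᵢ·x·x = 305, Σwᵢ·x = 43, Σwᵢ·1 = 9.
And Σwᵢ·x·y = 314, Σwᵢ·y = 44.
Δ = 305·9 − 43² = 896.
p = (314·9 − 43·44)/896 = 467/448; q = (305·44 − 43·314)/896 = -41/448.

q = -0.092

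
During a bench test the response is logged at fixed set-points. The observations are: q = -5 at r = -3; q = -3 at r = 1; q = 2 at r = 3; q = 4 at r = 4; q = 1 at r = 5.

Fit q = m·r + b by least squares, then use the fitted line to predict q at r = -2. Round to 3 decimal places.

XᵀX·[m, b]ᵀ = Xᵀq reads: 60·m + 10·b = 39;  10·m + 5·b = -1.
det = 60·5 − 10² = 200.
m = (39·5 − 10·(-1))/200 = 41/40; b = (60·(-1) − 10·39)/200 = -9/4.
At r = -2: q̂ = (41/40)·(-2) + (-9/4)·(1) = -43/10.

q̂ = -4.300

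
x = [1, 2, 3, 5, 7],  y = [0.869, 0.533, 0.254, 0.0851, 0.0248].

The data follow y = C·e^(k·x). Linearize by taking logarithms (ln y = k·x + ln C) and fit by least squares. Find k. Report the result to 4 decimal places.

With ln yᵢ as the transformed response and xᵢ as the regressor:
Σx = 18.0000, Σ(x)² = 88.0000, Σln y = -8.3009, Σx·ln y = -43.7082.
Equations: 88.0000·k + 18.0000·ln C = -43.7082;  18.0000·k + 5·ln C = -8.3009.
Slope k = (n·Σx·ln y − Σx·Σln y)/(n·Σ(x)² − (Σx)²) = (5·-43.7082 − 18.0000·-8.3009)/116.0000 = -0.59590; ln C = (Σln y − k·Σx)/n = 0.48506.

k = -0.5959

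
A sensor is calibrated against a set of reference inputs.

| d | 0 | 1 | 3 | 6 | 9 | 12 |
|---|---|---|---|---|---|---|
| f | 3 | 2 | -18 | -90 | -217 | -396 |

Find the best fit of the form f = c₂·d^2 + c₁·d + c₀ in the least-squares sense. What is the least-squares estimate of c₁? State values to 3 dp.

c₁ = 2.096

With design matrix A, AᵀA = [[28675, 2701, 271]; [2701, 271, 31]; [271, 31, 6]] and Aᵀf = [-78001, -7297, -716]ᵀ.
Solving the 3×3 system (Gaussian elimination) gives c₂ = -5441/1848, c₁ = 2767/1320, c₀ = 4341/1540.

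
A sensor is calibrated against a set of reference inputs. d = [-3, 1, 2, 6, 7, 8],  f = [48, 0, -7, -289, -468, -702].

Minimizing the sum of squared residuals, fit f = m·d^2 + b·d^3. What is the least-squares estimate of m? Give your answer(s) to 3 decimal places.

m = 0.841

Entries of XᵀX: Σd^2·d^2 = 7891, Σd^2·d^3 = 57141, Σd^3·d^3 = 427243.
Right-hand side: Σd^2·f = -77860, Σd^3·f = -583724.
So XᵀX·[m, b]ᵀ = Xᵀf: [[7891, 57141]; [57141, 427243]]·[m, b]ᵀ = [-77860, -583724]ᵀ.
Determinant 7891·427243 − 57141² = 106280632.
m = ((-77860)·427243 − 57141·(-583724))/106280632 = 11179138/13285079; b = (7891·(-583724) − 57141·(-77860))/106280632 = -19645978/13285079.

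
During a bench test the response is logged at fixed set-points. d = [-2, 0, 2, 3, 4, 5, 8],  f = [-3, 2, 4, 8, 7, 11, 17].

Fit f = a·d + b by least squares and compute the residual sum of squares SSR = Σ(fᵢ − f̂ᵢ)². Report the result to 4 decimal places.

SSR = 6.5925

XᵀX·[a, b]ᵀ = Xᵀf reads: 122·a + 20·b = 257;  20·a + 7·b = 46.
(Σd·d = 122, Σd = 20, Σ1 = 7, Σd·f = 257, Σf = 46.)
Δ = 122·7 − 20² = 454.
a = (257·7 − 20·46)/454 = 879/454; b = (122·46 − 20·257)/454 = 236/227.
Residuals: -38/227, 218/227, -207/227, 523/454, -405/227, 127/454, 107/227; SSR = 2993/454.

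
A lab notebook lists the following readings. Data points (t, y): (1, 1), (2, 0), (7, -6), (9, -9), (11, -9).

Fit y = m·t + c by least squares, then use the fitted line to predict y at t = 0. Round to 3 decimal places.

With design matrix A, AᵀA = [[256, 30]; [30, 5]] and Aᵀy = [-221, -23]ᵀ.
Determinant 256·5 − 30² = 380.
m = ((-221)·5 − 30·(-23))/380 = -83/76; c = (256·(-23) − 30·(-221))/380 = 371/190.
At t = 0: ŷ = (-83/76)·(0) + (371/190)·(1) = 371/190.

ŷ = 1.953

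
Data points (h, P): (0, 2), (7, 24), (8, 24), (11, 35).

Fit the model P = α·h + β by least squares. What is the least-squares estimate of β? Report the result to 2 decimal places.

β = 2.00

AᵀA·[α, β]ᵀ = AᵀP reads: 234·α + 26·β = 745;  26·α + 4·β = 85.
Eliminating β: 4·(row 1) − 26·(row 2) gives 260·α = 4·745 − 26·85 = 770, so α = 77/26.
Then β = (85 − 26·(77/26))/4 = 2.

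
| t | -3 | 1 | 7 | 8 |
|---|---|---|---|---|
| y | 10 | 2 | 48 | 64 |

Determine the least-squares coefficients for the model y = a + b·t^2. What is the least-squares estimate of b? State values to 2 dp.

Entries of AᵀA: Σ1 = 4, Σt^2 = 123, Σt^2·t^2 = 6579.
And Σy = 124, Σt^2·y = 6540.
So AᵀA·[a, b]ᵀ = Aᵀy: [[4, 123]; [123, 6579]]·[a, b]ᵀ = [124, 6540]ᵀ.
Eliminating b: 6579·(row 1) − 123·(row 2) gives 11187·a = 6579·124 − 123·6540 = 11376, so a = 1264/1243.
Then b = (6540 − 123·(1264/1243))/6579 = 1212/1243.

b = 0.98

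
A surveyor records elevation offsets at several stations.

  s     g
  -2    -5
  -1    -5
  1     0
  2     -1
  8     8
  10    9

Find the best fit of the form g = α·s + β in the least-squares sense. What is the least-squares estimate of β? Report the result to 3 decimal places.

β = -2.725

With design matrix X, XᵀX = [[174, 18]; [18, 6]] and Xᵀg = [167, 6]ᵀ.
det = 174·6 − 18² = 720.
α = (167·6 − 18·6)/720 = 149/120; β = (174·6 − 18·167)/720 = -109/40.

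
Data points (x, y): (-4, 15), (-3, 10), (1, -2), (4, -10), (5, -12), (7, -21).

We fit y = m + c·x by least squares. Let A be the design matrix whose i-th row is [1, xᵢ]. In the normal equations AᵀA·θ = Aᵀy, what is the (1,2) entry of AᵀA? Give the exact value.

10

Row 1 ↔ basis 1, column 2 ↔ basis x, so (AᵀA)_{1,2} = Σᵢ x = (1)·(-4) + (1)·(-3) + (1)·(1) + (1)·(4) + (1)·(5) + (1)·(7) = 10.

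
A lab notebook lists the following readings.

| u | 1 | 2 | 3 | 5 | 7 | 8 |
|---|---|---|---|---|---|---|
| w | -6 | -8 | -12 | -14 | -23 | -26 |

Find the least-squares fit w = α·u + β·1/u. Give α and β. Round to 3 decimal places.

Sums needed: Σu·u = 152, Σu·1/u = 6, Σ1/u·1/u = 1014049/705600.
And Σu·w = -497, Σ1/u·w = -3267/140.
det = 152·(1014049/705600) − 6² = 16091731/88200.
α = ((-497)·(1014049/705600) − 6·(-3267/140))/(16091731/88200) = -405188273/128733848; β = (152·(-3267/140) − 6·(-497))/(16091731/88200) = -49835520/16091731.

α = -3.147, β = -3.097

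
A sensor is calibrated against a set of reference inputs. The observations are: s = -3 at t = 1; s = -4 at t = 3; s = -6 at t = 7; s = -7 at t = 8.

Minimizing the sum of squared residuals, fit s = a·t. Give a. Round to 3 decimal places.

a = -0.919

Setting ∂/∂a … = 0 gives: 123·a = -113.
Hence a = -113 / 123 ≈ -0.918699.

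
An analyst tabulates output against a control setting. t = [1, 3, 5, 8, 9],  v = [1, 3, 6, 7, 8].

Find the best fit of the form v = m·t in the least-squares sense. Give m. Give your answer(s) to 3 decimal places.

m = 0.933

Forming XᵀX = [[180]] and Xᵀv = [168]ᵀ gives XᵀX·[m]ᵀ = Xᵀv.
m = 168/180 = 0.933333.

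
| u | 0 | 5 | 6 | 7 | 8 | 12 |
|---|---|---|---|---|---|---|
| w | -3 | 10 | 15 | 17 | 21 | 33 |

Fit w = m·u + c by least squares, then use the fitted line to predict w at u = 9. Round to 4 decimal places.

ŵ = 23.5690

The normal equations are: 318·m + 38·c = 823;  38·m + 6·c = 93.
(Σu·u = 318, Σu = 38, Σ1 = 6, Σu·w = 823, Σw = 93.)
Determinant 318·6 − 38² = 464.
m = (823·6 − 38·93)/464 = 351/116; c = (318·93 − 38·823)/464 = -425/116.
At u = 9: ŵ = (351/116)·(9) + (-425/116)·(1) = 1367/58.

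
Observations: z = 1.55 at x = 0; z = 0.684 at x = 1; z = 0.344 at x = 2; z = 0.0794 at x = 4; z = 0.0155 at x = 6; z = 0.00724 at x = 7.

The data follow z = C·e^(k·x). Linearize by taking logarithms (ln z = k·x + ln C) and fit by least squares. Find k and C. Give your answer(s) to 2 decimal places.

k = -0.76, C = 1.55

Taking logs, ln z = k·x + ln C, so regress ln z on x.
Σx = 20.0000, Σ(x)² = 106.0000, Σln z = -12.6370, Σx·ln z = -72.1455.
Equations: 106.0000·k + 20.0000·ln C = -72.1455;  20.0000·k + 6·ln C = -12.6370.
Δ = 106.0000·6 − (20.0000)² = 236.0000; k = (-72.1455·6 − 20.0000·-12.6370)/236.0000 = -0.76328, ln C = (106.0000·-12.6370 − 20.0000·-72.1455)/236.0000 = 0.43810, so C = exp(0.43810) = 1.54976.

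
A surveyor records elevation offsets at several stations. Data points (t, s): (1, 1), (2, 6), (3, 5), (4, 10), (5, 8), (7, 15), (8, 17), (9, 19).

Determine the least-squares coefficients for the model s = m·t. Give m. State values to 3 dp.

Compute the Gram sums: Σt·t = 249.
And Σt·s = 520.
XᵀX·[m]ᵀ = Xᵀs becomes [[249]]·[m]ᵀ = [520]ᵀ.
Hence m = 520 / 249 ≈ 2.08835.

m = 2.088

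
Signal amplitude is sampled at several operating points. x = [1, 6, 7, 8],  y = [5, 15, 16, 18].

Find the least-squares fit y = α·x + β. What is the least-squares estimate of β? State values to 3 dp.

From the data, Σx·x = 150, Σx = 22, Σ1 = 4.
For Mᵀy: Σx·y = 351, Σy = 54.
MᵀM·[α, β]ᵀ = Mᵀy becomes [[150, 22]; [22, 4]]·[α, β]ᵀ = [351, 54]ᵀ.
det = 150·4 − 22² = 116.
α = (351·4 − 22·54)/116 = 54/29; β = (150·54 − 22·351)/116 = 189/58.

β = 3.259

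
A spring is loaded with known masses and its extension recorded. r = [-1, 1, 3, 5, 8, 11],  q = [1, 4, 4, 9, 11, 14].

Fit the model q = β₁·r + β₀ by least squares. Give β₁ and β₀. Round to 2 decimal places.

Normal-equation sums: Σr·r = 221, Σr = 27, Σ1 = 6.
Moment sums: Σr·q = 302, Σq = 43.
Normal equations: [[221, 27]; [27, 6]]·[β₁, β₀]ᵀ = [302, 43]ᵀ.
det = 221·6 − 27² = 597.
β₁ = (302·6 − 27·43)/597 = 217/199; β₀ = (221·43 − 27·302)/597 = 1349/597.

β₁ = 1.09, β₀ = 2.26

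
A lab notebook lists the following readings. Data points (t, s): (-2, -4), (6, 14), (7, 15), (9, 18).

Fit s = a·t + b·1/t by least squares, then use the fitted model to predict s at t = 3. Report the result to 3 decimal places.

ŝ = 6.371

XᵀX·[a, b]ᵀ = Xᵀs reads: 170·a + 4·b = 359;  4·a + (2465/7938)·b = 178/21.
Eliminating b: (2465/7938)·(row 1) − 4·(row 2) gives (146021/3969)·a = (2465/7938)·359 − 4·(178/21) = 615799/7938, so a = 615799/292042.
Then b = ((178/21) − 4·(615799/292042))/(2465/7938) = 19656/146021.
At t = 3: ŝ = (615799/292042)·(3) + (19656/146021)·(1/3) = 1860501/292042.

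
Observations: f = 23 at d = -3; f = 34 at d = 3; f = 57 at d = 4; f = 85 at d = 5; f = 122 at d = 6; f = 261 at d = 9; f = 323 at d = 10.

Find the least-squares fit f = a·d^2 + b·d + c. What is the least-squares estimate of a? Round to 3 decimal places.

Compute the Gram sums: Σd^2·d^2 = 18900, Σd^2·d = 2134, Σd^2 = 276, Σd·d = 276, Σd = 34, Σ1 = 7.
Right-hand side: Σd^2·f = 61383, Σd·f = 6997, Σf = 905.
Inverting the 3×3 Gram matrix, [a, b, c]ᵀ = [392555/129646, 232569/129646, 76936/64823]ᵀ.

a = 3.028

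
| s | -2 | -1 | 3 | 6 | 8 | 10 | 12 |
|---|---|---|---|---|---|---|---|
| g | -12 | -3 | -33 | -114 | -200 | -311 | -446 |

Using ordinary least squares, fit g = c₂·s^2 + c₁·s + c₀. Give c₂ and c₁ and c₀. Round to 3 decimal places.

With design matrix X, XᵀX = [[36226, 3474, 358]; [3474, 358, 36]; [358, 36, 7]] and Xᵀg = [-112576, -10818, -1119]ᵀ.
Solving the 3×3 system (Gaussian elimination) gives c₂ = -113729/37698, c₁ = -49821/62830, c₀ = -140338/94245.

c₂ = -3.017, c₁ = -0.793, c₀ = -1.489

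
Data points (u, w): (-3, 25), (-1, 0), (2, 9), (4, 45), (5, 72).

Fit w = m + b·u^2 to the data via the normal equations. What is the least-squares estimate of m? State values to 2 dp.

m = -2.74

Compute the Gram sums: Σ1 = 5, Σu^2 = 55, Σu^2·u^2 = 979.
And Σw = 151, Σu^2·w = 2781.
Eliminating b: 979·(row 1) − 55·(row 2) gives 1870·m = 979·151 − 55·2781 = -5126, so m = -233/85.
Then b = (2781 − 55·(-233/85))/979 = 560/187.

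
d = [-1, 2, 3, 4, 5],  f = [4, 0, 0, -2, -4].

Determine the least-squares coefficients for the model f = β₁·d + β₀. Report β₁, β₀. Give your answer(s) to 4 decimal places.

Normal-equation sums: Σd·d = 55, Σd = 13, Σ1 = 5.
For Aᵀf: Σd·f = -32, Σf = -2.
So AᵀA·[β₁, β₀]ᵀ = Aᵀf: [[55, 13]; [13, 5]]·[β₁, β₀]ᵀ = [-32, -2]ᵀ.
Eliminating β₀: 5·(row 1) − 13·(row 2) gives 106·β₁ = 5·(-32) − 13·(-2) = -134, so β₁ = -67/53.
Then β₀ = ((-2) − 13·(-67/53))/5 = 153/53.

β₁ = -1.2642, β₀ = 2.8868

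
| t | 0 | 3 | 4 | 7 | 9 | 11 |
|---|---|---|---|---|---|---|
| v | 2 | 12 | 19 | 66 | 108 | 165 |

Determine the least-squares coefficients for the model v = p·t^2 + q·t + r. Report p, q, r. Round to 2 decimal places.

Setting ∂/∂p … = 0 gives: 23940·p + 2494·q + 276·r = 32359;  2494·p + 276·q + 34·r = 3361;  276·p + 34·q + 6·r = 372.
(Σt^2·t^2 = 23940, Σt^2·t = 2494, Σt^2 = 276, Σt·t = 276, Σt = 34, Σ1 = 6, Σt^2·v = 32359, Σt·v = 3361, Σv = 372.)
Solving the 3×3 system (Gaussian elimination) gives p = 15794/10815, q = -45489/36050, r = 213373/108150.

p = 1.46, q = -1.26, r = 1.97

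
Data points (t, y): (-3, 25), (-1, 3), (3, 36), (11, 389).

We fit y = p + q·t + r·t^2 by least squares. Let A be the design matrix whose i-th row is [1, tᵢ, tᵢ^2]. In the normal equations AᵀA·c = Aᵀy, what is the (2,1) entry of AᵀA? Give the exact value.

10

Row 2 ↔ basis t, column 1 ↔ basis 1, so (AᵀA)_{2,1} = Σᵢ t = (-3)·(1) + (-1)·(1) + (3)·(1) + (11)·(1) = 10.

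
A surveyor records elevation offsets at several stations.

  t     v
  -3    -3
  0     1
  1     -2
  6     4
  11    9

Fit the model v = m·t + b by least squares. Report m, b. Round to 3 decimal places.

m = 0.844, b = -0.733

Entries of AᵀA: Σt·t = 167, Σt = 15, Σ1 = 5.
Right-hand side: Σt·v = 130, Σv = 9.
Δ = 167·5 − 15² = 610.
m = (130·5 − 15·9)/610 = 103/122; b = (167·9 − 15·130)/610 = -447/610.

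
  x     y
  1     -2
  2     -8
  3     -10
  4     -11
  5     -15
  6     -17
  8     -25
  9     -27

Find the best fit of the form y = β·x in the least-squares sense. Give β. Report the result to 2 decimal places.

From the data, Σx·x = 236.
Moment sums: Σx·y = -712.
β = (-712)/236 = -3.01695.

β = -3.02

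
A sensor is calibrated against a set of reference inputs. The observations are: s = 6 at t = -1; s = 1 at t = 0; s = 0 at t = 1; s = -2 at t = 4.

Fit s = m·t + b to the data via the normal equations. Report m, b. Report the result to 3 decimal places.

Compute the Gram sums: Σt·t = 18, Σt = 4, Σ1 = 4.
Right-hand side: Σt·s = -14, Σs = 5.
AᵀA·[m, b]ᵀ = Aᵀs becomes [[18, 4]; [4, 4]]·[m, b]ᵀ = [-14, 5]ᵀ.
Eliminating b: 4·(row 1) − 4·(row 2) gives 56·m = 4·(-14) − 4·5 = -76, so m = -19/14.
Then b = (5 − 4·(-19/14))/4 = 73/28.

m = -1.357, b = 2.607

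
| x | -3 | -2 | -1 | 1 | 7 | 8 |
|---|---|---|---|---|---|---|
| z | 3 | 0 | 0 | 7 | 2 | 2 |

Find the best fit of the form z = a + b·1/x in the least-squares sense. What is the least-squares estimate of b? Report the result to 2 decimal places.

b = 3.35

MᵀM·[a, b]ᵀ = Mᵀz reads: 6·a + (-95/168)·b = 14;  (-95/168)·a + (67657/28224)·b = 183/28.
(Σ1 = 6, Σ1/x = -95/168, Σ1/x·1/x = 67657/28224, Σz = 14, Σ1/x·z = 183/28.)
Determinant 6·(67657/28224) − (-95/168)² = 396917/28224.
a = (14·(67657/28224) − (-95/168)·(183/28))/(396917/28224) = 1051508/396917; b = (6·(183/28) − (-95/168)·14)/(396917/28224) = 1330224/396917.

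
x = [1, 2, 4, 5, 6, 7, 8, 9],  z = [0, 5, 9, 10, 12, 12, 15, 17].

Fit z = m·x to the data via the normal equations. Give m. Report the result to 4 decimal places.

Forming MᵀM = [[276]] and Mᵀz = [525]ᵀ gives MᵀM·[m]ᵀ = Mᵀz.
Hence m = 525 / 276 ≈ 1.90217.

m = 1.9022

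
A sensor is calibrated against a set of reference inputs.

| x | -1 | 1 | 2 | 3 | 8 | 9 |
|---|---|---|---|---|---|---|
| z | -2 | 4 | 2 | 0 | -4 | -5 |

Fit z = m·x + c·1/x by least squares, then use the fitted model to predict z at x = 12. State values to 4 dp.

ẑ = -6.4579

The normal system AᵀA·[m, c]ᵀ = Aᵀz is [[160, 6]; [6, 12385/5184]]·[m, c]ᵀ = [-67, 107/18]ᵀ.
Δ = 160·(12385/5184) − 6² = 56093/162.
m = ((-67)·(12385/5184) − 6·(107/18))/(56093/162) = -1014691/1794976; c = (160·(107/18) − 6·(-67))/(56093/162) = 219204/56093.
At x = 12: ẑ = (-1014691/1794976)·(12) + (219204/56093)·(1/12) = -2897937/448744.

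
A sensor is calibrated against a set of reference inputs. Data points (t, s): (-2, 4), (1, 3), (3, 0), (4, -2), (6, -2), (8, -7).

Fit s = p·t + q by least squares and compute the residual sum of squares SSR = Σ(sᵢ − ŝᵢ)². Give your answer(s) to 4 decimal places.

From the data, Σt·t = 130, Σt = 20, Σ1 = 6.
For Aᵀs: Σt·s = -81, Σs = -4.
So AᵀA·[p, q]ᵀ = Aᵀs: [[130, 20]; [20, 6]]·[p, q]ᵀ = [-81, -4]ᵀ.
det = 130·6 − 20² = 380.
p = ((-81)·6 − 20·(-4))/380 = -203/190; q = (130·(-4) − 20·(-81))/380 = 55/19.
Residuals: -98/95, 223/190, 59/190, -59/95, 144/95, -128/95; SSR = 1337/190.

SSR = 7.0368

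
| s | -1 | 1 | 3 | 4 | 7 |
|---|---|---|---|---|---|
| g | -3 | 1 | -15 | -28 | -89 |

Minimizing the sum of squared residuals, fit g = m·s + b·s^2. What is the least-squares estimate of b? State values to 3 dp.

b = -1.967

Normal-equation sums: Σs·s = 76, Σs·s^2 = 434, Σs^2·s^2 = 2740.
And Σs·g = -776, Σs^2·g = -4946.
So MᵀM·[m, b]ᵀ = Mᵀg: [[76, 434]; [434, 2740]]·[m, b]ᵀ = [-776, -4946]ᵀ.
det = 76·2740 − 434² = 19884.
m = ((-776)·2740 − 434·(-4946))/19884 = 5081/4971; b = (76·(-4946) − 434·(-776))/19884 = -9778/4971.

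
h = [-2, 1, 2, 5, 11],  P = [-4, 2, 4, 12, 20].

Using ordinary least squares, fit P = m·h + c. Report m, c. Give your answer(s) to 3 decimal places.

From the data, Σh·h = 155, Σh = 17, Σ1 = 5.
And Σh·P = 298, ΣP = 34.
XᵀX·[m, c]ᵀ = XᵀP becomes [[155, 17]; [17, 5]]·[m, c]ᵀ = [298, 34]ᵀ.
det = 155·5 − 17² = 486.
m = (298·5 − 17·34)/486 = 152/81; c = (155·34 − 17·298)/486 = 34/81.

m = 1.877, c = 0.420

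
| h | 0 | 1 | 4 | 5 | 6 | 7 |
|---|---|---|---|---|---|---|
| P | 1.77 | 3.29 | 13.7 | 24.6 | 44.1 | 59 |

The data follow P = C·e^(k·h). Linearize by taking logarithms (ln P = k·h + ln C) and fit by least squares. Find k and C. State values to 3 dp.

Linearized form: ln P = k·h + ln C. From the 6 transformed points,
Σh = 23.0000, Σ(h)² = 127.0000, Σln P = 15.4460, Σh·ln P = 78.9357.
Equations: 127.0000·k + 23.0000·ln C = 78.9357;  23.0000·k + 6·ln C = 15.4460.
Slope k = (n·Σh·ln P − Σh·Σln P)/(n·Σ(h)² − (Σh)²) = (6·78.9357 − 23.0000·15.4460)/233.0000 = 0.50797; ln C = (Σln P − k·Σh)/n = 0.62713, so C = exp(0.62713) = 1.87223.

k = 0.508, C = 1.872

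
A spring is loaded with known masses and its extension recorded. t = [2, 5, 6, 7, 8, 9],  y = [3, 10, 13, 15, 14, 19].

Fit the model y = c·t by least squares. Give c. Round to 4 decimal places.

c = 2.0154

Forming XᵀX = [[259]] and Xᵀy = [522]ᵀ gives XᵀX·[c]ᵀ = Xᵀy.
Hence c = 522 / 259 ≈ 2.01544.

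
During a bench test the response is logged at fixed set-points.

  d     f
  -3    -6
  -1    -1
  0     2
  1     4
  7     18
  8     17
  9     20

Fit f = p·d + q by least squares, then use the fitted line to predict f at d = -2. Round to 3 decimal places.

MᵀM·[p, q]ᵀ = Mᵀf reads: 205·p + 21·q = 465;  21·p + 7·q = 54.
det = 205·7 − 21² = 994.
p = (465·7 − 21·54)/994 = 303/142; q = (205·54 − 21·465)/994 = 1305/994.
At d = -2: f̂ = (303/142)·(-2) + (1305/994)·(1) = -2937/994.

f̂ = -2.955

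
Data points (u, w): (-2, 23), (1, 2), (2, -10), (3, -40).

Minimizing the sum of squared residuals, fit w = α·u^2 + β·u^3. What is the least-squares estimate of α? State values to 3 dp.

α = 1.696

Sums needed: Σu^2·u^2 = 114, Σu^2·u^3 = 244, Σu^3·u^3 = 858.
Moment sums: Σu^2·w = -306, Σu^3·w = -1342.
Δ = 114·858 − 244² = 38276.
α = ((-306)·858 − 244·(-1342))/38276 = 16225/9569; β = (114·(-1342) − 244·(-306))/38276 = -19581/9569.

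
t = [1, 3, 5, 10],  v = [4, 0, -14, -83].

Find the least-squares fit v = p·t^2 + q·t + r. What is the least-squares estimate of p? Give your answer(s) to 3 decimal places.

p = -1.047

The normal equations are: 10707·p + 1153·q + 135·r = -8646;  1153·p + 135·q + 19·r = -896;  135·p + 19·q + 4·r = -93.
(Σt^2·t^2 = 10707, Σt^2·t = 1153, Σt^2 = 135, Σt·t = 135, Σt = 19, Σ1 = 4, Σt^2·v = -8646, Σt·v = -896, Σv = -93.)
Inverting the 3×3 Gram matrix, [p, q, r]ᵀ = [-13987/13358, 24357/13358, 22896/6679]ᵀ.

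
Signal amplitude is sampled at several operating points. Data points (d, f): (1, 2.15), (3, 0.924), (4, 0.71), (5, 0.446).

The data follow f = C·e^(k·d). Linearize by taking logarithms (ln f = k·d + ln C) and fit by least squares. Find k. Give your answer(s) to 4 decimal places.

Let Y = ln f. Fitting Y = k·d + ln C by least squares:
Σd = 13.0000, Σ(d)² = 51.0000, Σln f = -0.4635, Σd·ln f = -4.8788.
Equations: 51.0000·k + 13.0000·ln C = -4.8788;  13.0000·k + 4·ln C = -0.4635.
Δ = 51.0000·4 − (13.0000)² = 35.0000; k = (-4.8788·4 − 13.0000·-0.4635)/35.0000 = -0.38542, ln C = (51.0000·-0.4635 − 13.0000·-4.8788)/35.0000 = 1.13674.

k = -0.3854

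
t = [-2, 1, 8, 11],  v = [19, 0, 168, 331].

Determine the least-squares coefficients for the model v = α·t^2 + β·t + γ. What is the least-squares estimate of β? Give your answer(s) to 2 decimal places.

Compute the Gram sums: Σt^2·t^2 = 18754, Σt^2·t = 1836, Σt^2 = 190, Σt·t = 190, Σt = 18, Σ1 = 4.
Moment sums: Σt^2·v = 50879, Σt·v = 4947, Σv = 518.
AᵀA·[α, β, γ]ᵀ = Aᵀv becomes [[18754, 1836, 190]; [1836, 190, 18]; [190, 18, 4]]·[α, β, γ]ᵀ = [50879, 4947, 518]ᵀ.
Solving the 3×3 system (Gaussian elimination) gives α = 91/30, β = -33/10, γ = 4/15.

β = -3.30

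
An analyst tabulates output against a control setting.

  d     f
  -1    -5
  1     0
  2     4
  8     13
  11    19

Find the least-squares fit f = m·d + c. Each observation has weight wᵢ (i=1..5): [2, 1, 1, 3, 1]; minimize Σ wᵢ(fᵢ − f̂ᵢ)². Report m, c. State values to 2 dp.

From the data, Σwᵢ·d·d = 320, Σwᵢ·d = 36, Σwᵢ·1 = 8.
And Σwᵢ·d·f = 539, Σwᵢ·f = 52.
MᵀWM·[m, c]ᵀ = MᵀWf becomes [[320, 36]; [36, 8]]·[m, c]ᵀ = [539, 52]ᵀ.
Eliminating c: 8·(row 1) − 36·(row 2) gives 1264·m = 8·539 − 36·52 = 2440, so m = 305/158.
Then c = (52 − 36·(305/158))/8 = -691/316.

m = 1.93, c = -2.19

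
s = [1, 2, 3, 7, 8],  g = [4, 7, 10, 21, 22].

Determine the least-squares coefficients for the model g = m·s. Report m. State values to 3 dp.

Normal-equation sums: Σs·s = 127.
Moment sums: Σs·g = 371.
m = 371/127 = 2.92126.

m = 2.921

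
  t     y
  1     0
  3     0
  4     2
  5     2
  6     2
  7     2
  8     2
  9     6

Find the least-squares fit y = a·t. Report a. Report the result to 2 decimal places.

a = 0.41

Normal-equation sums: Σt·t = 281.
For Xᵀy: Σt·y = 114.
Normal equations: [[281]]·[a]ᵀ = [114]ᵀ.
Hence a = 114 / 281 ≈ 0.405694.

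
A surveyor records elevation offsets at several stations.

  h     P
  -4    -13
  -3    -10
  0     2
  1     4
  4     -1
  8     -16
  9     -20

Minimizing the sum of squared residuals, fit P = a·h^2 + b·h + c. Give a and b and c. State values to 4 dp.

a = -0.4720, b = 1.7696, c = 1.1021

The normal equations are: 11251·a + 1215·b + 187·c = -2954;  1215·a + 187·b + 15·c = -226;  187·a + 15·b + 7·c = -54.
Row-reducing yields a = -31555/66858, b = 39437/22286, c = 36842/33429.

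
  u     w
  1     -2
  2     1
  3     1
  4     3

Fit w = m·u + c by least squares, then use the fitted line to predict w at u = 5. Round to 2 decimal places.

The normal system MᵀM·[m, c]ᵀ = Mᵀw is [[30, 10]; [10, 4]]·[m, c]ᵀ = [15, 3]ᵀ.
Δ = 30·4 − 10² = 20.
m = (15·4 − 10·3)/20 = 3/2; c = (30·3 − 10·15)/20 = -3.
At u = 5: ŵ = (3/2)·(5) + (-3)·(1) = 9/2.

ŵ = 4.50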